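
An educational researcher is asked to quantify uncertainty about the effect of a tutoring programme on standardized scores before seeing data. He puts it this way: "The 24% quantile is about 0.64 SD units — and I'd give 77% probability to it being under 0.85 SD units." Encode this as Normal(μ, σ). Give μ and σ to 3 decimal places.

μ = 0.743, σ = 0.145

For Normal(μ,σ), the p-quantile is μ + z_p·σ. Here z_{0.24} = -0.7063, z_{0.77} = 0.7388.
So 0.64 = μ − 0.7063σ and 0.85 = μ + 0.7388σ.
Subtracting: σ = (0.85 − 0.64)/(0.7388 − (-0.7063)) = 0.145.
Then μ = 0.64 − (-0.7063)·0.145 = 0.743.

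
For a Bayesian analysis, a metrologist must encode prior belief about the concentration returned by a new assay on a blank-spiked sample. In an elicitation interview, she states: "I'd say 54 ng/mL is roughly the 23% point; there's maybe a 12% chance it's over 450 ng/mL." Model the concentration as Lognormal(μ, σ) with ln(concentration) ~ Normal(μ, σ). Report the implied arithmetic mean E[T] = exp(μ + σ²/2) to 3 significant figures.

If T ~ Lognormal(μ,σ) then ln T ~ Normal(μ,σ), so the p-quantile of ln T is μ + z_p·σ.
ln(54) = 3.989 and ln(450) = 6.109; z_{0.23} = -0.7388, z_{0.88} = 1.175.
σ = (6.109 − 3.989)/(1.175 − (-0.7388)) = 1.108.
μ = 3.989 − (-0.7388)·1.108 = 4.808.
E[T] = exp(μ + σ²/2) = exp(4.808 + 0.6137) = 226 ng/mL.

E[T] ≈ 226 ng/mL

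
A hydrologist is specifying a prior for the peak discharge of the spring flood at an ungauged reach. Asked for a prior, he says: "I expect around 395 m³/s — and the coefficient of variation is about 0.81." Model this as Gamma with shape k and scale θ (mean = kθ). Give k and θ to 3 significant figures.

k ≈ 1.52, θ ≈ 259

For Gamma(k, scale θ): mean = kθ, variance = kθ², so CV = 1/√k.
CV = 0.81, hence k = 1/CV² = 1.52.
Then θ = mean/k = 395/1.52 = 259.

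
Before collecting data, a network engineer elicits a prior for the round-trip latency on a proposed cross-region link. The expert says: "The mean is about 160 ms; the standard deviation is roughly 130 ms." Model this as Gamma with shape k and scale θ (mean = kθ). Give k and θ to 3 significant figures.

k ≈ 1.51, θ ≈ 106

For Gamma(k, scale θ): mean = kθ, variance = kθ², so CV = 1/√k.
CV = SD/mean = 130/160 = 0.8125, hence k = 1/CV² = 1.51.
Then θ = mean/k = 160/1.51 = 106.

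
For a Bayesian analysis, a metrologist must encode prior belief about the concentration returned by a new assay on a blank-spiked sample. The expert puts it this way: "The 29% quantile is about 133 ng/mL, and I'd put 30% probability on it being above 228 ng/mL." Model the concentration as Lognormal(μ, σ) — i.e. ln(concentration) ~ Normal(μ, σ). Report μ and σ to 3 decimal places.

μ ≈ 5.167, σ ≈ 0.500

If T ~ Lognormal(μ,σ) then ln T ~ Normal(μ,σ), so the p-quantile of ln T is μ + z_p·σ.
ln(133) = 4.89 and ln(228) = 5.429; z_{0.29} = -0.5534, z_{0.7} = 0.5244.
σ = (5.429 − 4.89)/(0.5244 − (-0.5534)) = 0.500.
μ = 4.89 − (-0.5534)·0.500 = 5.167.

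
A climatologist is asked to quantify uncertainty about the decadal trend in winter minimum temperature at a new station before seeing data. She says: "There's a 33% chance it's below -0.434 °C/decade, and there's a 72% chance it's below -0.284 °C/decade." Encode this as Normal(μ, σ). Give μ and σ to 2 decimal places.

μ = -0.37, σ = 0.15

The p-quantile of Normal(μ,σ) is μ + z_p·σ, with z_{0.33} = -0.4399 and z_{0.72} = 0.5828.
Eliminate σ: μ = (z₂·x₁ − z₁·x₂)/(z₂ − z₁) = (0.5828·-0.434 − (-0.4399)·-0.284)/1.023 = -0.37.
Then σ = (x₂ − x₁)/(z₂ − z₁) = (-0.284 − -0.434)/1.023 = 0.15.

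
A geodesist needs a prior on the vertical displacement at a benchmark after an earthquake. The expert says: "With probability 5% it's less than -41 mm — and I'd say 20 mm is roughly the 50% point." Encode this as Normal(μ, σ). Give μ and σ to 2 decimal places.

For Normal(μ,σ), the p-quantile is μ + z_p·σ. Here z_{0.05} = -1.645, z_{0.5} = 0.
So -41 = μ − 1.645σ and 20 = μ + 0σ.
Subtracting: σ = (20 − -41)/(0 − (-1.645)) = 37.09.
Then μ = -41 − (-1.645)·37.09 = 20.00.

μ = 20.00, σ = 37.09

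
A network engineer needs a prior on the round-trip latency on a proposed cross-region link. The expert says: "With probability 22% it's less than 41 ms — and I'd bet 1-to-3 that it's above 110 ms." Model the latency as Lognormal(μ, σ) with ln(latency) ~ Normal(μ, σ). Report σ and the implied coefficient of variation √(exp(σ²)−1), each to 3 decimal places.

σ ≈ 0.682, CV ≈ 0.770

If T ~ Lognormal(μ,σ) then ln T ~ Normal(μ,σ), so the p-quantile of ln T is μ + z_p·σ.
ln(41) = 3.714 and ln(110) = 4.7; z_{0.22} = -0.7722, z_{0.75} = 0.6745.
σ = (4.7 − 3.714)/(0.6745 − (-0.7722)) = 0.682.
μ = 3.714 − (-0.7722)·0.682 = 4.240.
CV = √(exp(σ²)−1) = √(exp(0.4654)−1) = 0.770.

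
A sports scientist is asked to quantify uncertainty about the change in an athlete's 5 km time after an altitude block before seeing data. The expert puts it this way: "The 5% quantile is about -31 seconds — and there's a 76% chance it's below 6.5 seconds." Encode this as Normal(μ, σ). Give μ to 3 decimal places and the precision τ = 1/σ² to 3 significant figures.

μ = -4.765, τ = 0.00393

The p-quantile of Normal(μ,σ) is μ + z_p·σ, with z_{0.05} = -1.645 and z_{0.76} = 0.7063.
Eliminate σ: μ = (z₂·x₁ − z₁·x₂)/(z₂ − z₁) = (0.7063·-31 − (-1.645)·6.5)/2.351 = -4.765.
Then σ = (x₂ − x₁)/(z₂ − z₁) = (6.5 − -31)/2.351 = 15.950.
Precision τ = 1/σ² = 1/15.95² = 0.00393.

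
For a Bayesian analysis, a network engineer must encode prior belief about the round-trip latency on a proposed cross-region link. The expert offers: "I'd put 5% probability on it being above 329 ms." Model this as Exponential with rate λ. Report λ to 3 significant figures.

λ ≈ 0.00911

P(T > 329.0) = e^(−λ·329.0) = 0.05, so λ = −ln(0.05)/329.0 = 0.00911.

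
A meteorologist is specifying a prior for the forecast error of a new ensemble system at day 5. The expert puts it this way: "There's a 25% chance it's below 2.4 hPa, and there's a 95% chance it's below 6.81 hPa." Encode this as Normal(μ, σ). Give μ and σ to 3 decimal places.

The p-quantile of Normal(μ,σ) is μ + z_p·σ, with z_{0.25} = -0.6745 and z_{0.95} = 1.645.
Eliminate σ: μ = (z₂·x₁ − z₁·x₂)/(z₂ − z₁) = (1.645·2.4 − (-0.6745)·6.81)/2.319 = 3.682.
Then σ = (x₂ − x₁)/(z₂ − z₁) = (6.81 − 2.4)/2.319 = 1.901.

μ = 3.682, σ = 1.901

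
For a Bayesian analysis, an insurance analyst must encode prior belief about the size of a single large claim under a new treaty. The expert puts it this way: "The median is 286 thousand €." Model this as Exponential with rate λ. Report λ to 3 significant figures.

Exponential median = ln 2 / λ, so λ = ln 2 / 286.0 = 0.00242.

λ ≈ 0.00242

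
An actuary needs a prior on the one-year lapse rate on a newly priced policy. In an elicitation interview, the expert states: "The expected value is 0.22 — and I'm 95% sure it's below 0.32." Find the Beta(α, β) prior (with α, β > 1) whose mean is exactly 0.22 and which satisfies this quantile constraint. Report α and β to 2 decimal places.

With mean 0.22 fixed, write α = 0.22s, β = 0.78s where s = α+β.
Need P(θ < 0.32) = 0.95 under Beta(0.22s, 0.78s). Normal approximation: (q−m)/√(m(1−m)/s) ≈ z_{0.95} = 1.64, so s ≈ 0.22·0.78·(1.64)²/(0.32−0.22)² = 46.4.
At s = 46.4: P(θ<0.32) ≈ 0.941. Adjusting to match 0.95 gives s ≈ 51.49.
So α = 0.22·51.49 ≈ 11.33, β = 0.78·51.49 ≈ 40.17.

α ≈ 11.33, β ≈ 40.17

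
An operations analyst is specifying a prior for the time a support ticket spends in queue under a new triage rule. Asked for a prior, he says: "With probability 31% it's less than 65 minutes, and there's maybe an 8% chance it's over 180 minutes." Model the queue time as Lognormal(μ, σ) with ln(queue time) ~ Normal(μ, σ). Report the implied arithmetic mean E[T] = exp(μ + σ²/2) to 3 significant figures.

If T ~ Lognormal(μ,σ) then ln T ~ Normal(μ,σ), so the p-quantile of ln T is μ + z_p·σ.
ln(65) = 4.174 and ln(180) = 5.193; z_{0.31} = -0.4959, z_{0.92} = 1.405.
σ = (5.193 − 4.174)/(1.405 − (-0.4959)) = 0.536.
μ = 4.174 − (-0.4959)·0.536 = 4.440.
E[T] = exp(μ + σ²/2) = exp(4.440 + 0.1436) = 97.9 minutes.

E[T] ≈ 97.9 minutes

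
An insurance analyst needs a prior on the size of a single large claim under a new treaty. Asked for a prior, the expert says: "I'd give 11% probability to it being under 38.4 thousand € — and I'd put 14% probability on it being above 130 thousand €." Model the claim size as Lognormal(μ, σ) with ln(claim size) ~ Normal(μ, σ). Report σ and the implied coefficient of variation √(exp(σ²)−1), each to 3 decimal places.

If T ~ Lognormal(μ,σ) then ln T ~ Normal(μ,σ), so the p-quantile of ln T is μ + z_p·σ.
ln(38.4) = 3.648 and ln(130) = 4.868; z_{0.11} = -1.227, z_{0.86} = 1.08.
σ = (4.868 − 3.648)/(1.08 − (-1.227)) = 0.529.
μ = 3.648 − (-1.227)·0.529 = 4.296.
CV = √(exp(σ²)−1) = √(exp(0.2795)−1) = 0.568.

σ ≈ 0.529, CV ≈ 0.568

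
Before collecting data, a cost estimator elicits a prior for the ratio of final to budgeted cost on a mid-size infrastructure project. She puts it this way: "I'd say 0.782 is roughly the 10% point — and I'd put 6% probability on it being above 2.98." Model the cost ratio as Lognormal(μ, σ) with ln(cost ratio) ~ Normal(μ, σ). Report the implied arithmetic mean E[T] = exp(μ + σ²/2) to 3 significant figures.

E[T] ≈ 1.6

If T ~ Lognormal(μ,σ) then ln T ~ Normal(μ,σ), so the p-quantile of ln T is μ + z_p·σ.
ln(0.782) = -0.2459 and ln(2.98) = 1.092; z_{0.1} = -1.282, z_{0.94} = 1.555.
σ = (1.092 − -0.2459)/(1.555 − (-1.282)) = 0.472.
μ = -0.2459 − (-1.282)·0.472 = 0.359.
E[T] = exp(μ + σ²/2) = exp(0.359 + 0.1112) = 1.6.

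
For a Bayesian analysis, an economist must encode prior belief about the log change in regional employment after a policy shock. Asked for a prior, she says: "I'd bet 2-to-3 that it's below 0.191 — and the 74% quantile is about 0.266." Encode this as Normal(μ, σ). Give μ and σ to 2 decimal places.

For Normal(μ,σ), the p-quantile is μ + z_p·σ. Here z_{0.4} = -0.2533, z_{0.74} = 0.6433.
So 0.191 = μ − 0.2533σ and 0.266 = μ + 0.6433σ.
Subtracting: σ = (0.266 − 0.191)/(0.6433 − (-0.2533)) = 0.08.
Then μ = 0.191 − (-0.2533)·0.08 = 0.21.

μ = 0.21, σ = 0.08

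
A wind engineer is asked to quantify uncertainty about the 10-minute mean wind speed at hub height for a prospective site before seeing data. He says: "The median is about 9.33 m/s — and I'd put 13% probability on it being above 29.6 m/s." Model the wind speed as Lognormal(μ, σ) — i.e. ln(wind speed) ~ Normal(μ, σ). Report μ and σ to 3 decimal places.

If T ~ Lognormal(μ,σ) then ln T ~ Normal(μ,σ), so the p-quantile of ln T is μ + z_p·σ.
ln(9.33) = 2.233 and ln(29.6) = 3.388; z_{0.5} = 0, z_{0.87} = 1.126.
σ = (3.388 − 2.233)/(1.126 − (0)) = 1.025.
μ = 2.233 − (0)·1.025 = 2.233.

μ ≈ 2.233, σ ≈ 1.025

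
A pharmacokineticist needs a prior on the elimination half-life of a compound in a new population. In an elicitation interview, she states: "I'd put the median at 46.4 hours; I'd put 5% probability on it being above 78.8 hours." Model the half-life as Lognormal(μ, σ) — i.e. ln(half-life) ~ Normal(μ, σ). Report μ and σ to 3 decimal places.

If T ~ Lognormal(μ,σ) then ln T ~ Normal(μ,σ), so the p-quantile of ln T is μ + z_p·σ.
ln(46.4) = 3.837 and ln(78.8) = 4.367; z_{0.5} = 0, z_{0.95} = 1.645.
σ = (4.367 − 3.837)/(1.645 − (0)) = 0.322.
μ = 3.837 − (0)·0.322 = 3.837.

μ ≈ 3.837, σ ≈ 0.322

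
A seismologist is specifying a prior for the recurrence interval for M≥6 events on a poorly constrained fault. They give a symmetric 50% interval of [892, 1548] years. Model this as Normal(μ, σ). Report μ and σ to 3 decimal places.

A symmetric 50% interval runs μ ± z·σ with z = 0.6745.
Half-width = 328, so σ = 328/0.6745 = 486.294.
μ is the interval midpoint, 1220.000.

μ = 1220.000, σ = 486.294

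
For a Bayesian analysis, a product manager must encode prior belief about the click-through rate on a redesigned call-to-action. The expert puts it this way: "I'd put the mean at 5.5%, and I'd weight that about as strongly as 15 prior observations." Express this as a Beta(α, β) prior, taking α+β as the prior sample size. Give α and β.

Under the effective-sample-size interpretation, Beta(α, β) has prior mean α/(α+β) and prior sample size α+β.
So α+β = 15 and α/(α+β) = 0.055, giving α = 0.055·15 = 0.825 and β = 15 − 0.825 = 14.175.

α = 0.825, β = 14.175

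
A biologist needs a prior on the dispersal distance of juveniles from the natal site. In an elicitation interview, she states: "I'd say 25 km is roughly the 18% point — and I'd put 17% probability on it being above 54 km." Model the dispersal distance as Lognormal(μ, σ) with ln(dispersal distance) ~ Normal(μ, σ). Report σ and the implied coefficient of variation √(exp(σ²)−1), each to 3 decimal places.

If T ~ Lognormal(μ,σ) then ln T ~ Normal(μ,σ), so the p-quantile of ln T is μ + z_p·σ.
ln(25) = 3.219 and ln(54) = 3.989; z_{0.18} = -0.9154, z_{0.83} = 0.9542.
σ = (3.989 − 3.219)/(0.9542 − (-0.9154)) = 0.412.
μ = 3.219 − (-0.9154)·0.412 = 3.596.
CV = √(exp(σ²)−1) = √(exp(0.1697)−1) = 0.430.

σ ≈ 0.412, CV ≈ 0.430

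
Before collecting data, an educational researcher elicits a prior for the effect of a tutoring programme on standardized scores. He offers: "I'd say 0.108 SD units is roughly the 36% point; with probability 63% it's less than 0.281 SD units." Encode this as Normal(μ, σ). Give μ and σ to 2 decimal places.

The p-quantile of Normal(μ,σ) is μ + z_p·σ, with z_{0.36} = -0.3585 and z_{0.63} = 0.3319.
Eliminate σ: μ = (z₂·x₁ − z₁·x₂)/(z₂ − z₁) = (0.3319·0.108 − (-0.3585)·0.281)/0.6903 = 0.20.
Then σ = (x₂ − x₁)/(z₂ − z₁) = (0.281 − 0.108)/0.6903 = 0.25.

μ = 0.20, σ = 0.25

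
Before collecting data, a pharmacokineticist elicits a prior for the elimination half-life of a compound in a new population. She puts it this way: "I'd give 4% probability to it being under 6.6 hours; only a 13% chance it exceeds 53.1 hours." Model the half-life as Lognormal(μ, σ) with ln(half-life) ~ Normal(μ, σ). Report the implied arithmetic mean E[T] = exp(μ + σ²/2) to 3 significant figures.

If T ~ Lognormal(μ,σ) then ln T ~ Normal(μ,σ), so the p-quantile of ln T is μ + z_p·σ.
ln(6.6) = 1.887 and ln(53.1) = 3.972; z_{0.04} = -1.751, z_{0.87} = 1.126.
σ = (3.972 − 1.887)/(1.126 − (-1.751)) = 0.725.
μ = 1.887 − (-1.751)·0.725 = 3.156.
E[T] = exp(μ + σ²/2) = exp(3.156 + 0.2626) = 30.5 hours.

E[T] ≈ 30.5 hours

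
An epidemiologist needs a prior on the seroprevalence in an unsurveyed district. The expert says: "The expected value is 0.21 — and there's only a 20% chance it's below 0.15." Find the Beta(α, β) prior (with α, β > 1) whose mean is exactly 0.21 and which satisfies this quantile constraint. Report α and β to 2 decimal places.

α ≈ 7.11, β ≈ 26.74

With mean 0.21 fixed, write α = 0.21s, β = 0.79s where s = α+β.
Need P(θ < 0.15) = 0.2 under Beta(0.21s, 0.79s). Normal approximation: (q−m)/√(m(1−m)/s) ≈ z_{0.2} = -0.842, so s ≈ 0.21·0.79·(-0.842)²/(0.15−0.21)² = 32.6.
At s = 32.6: P(θ<0.15) ≈ 0.205. Adjusting to match 0.2 gives s ≈ 33.85.
So α = 0.21·33.85 ≈ 7.11, β = 0.79·33.85 ≈ 26.74.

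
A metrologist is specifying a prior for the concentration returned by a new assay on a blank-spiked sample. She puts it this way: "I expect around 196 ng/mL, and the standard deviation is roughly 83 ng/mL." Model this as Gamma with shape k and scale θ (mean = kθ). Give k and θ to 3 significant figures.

k ≈ 5.58, θ ≈ 35.1

For Gamma(k, scale θ): mean = kθ, variance = kθ², so CV = 1/√k.
CV = SD/mean = 83/196 = 0.4235, hence k = 1/CV² = 5.58.
Then θ = mean/k = 196/5.58 = 35.1.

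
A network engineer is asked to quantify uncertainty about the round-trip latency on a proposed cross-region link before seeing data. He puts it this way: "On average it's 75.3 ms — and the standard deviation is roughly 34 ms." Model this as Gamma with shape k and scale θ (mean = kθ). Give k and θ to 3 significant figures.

k ≈ 4.9, θ ≈ 15.4

For Gamma(k, scale θ): mean = kθ, variance = kθ², so CV = 1/√k.
CV = SD/mean = 34/75.3 = 0.4515, hence k = 1/CV² = 4.9.
Then θ = mean/k = 75.3/4.9 = 15.4.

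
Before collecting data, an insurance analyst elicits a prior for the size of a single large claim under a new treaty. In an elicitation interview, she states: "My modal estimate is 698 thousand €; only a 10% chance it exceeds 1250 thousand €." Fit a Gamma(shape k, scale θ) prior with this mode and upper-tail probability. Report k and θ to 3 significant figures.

Gamma(k,θ) with k>1 has mode (k−1)θ, so θ = 698/(k−1).
Need P(X < 1250) = 0.9 with θ tied to k this way. Start at k = 2, θ = 698: P(X<1250) ≈ 0.534.
Too low — raise k to concentrate. Iterating converges to k ≈ 6.61.
Then θ = 698/(6.61−1) ≈ 125.

k ≈ 6.61, θ ≈ 125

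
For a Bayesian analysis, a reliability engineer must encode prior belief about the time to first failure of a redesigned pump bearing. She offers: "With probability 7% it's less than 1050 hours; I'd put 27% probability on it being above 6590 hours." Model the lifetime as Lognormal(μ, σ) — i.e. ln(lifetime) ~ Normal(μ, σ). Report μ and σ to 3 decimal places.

If T ~ Lognormal(μ,σ) then ln T ~ Normal(μ,σ), so the p-quantile of ln T is μ + z_p·σ.
ln(1050) = 6.957 and ln(6590) = 8.793; z_{0.07} = -1.476, z_{0.73} = 0.6128.
σ = (8.793 − 6.957)/(0.6128 − (-1.476)) = 0.879.
μ = 6.957 − (-1.476)·0.879 = 8.254.

μ ≈ 8.254, σ ≈ 0.879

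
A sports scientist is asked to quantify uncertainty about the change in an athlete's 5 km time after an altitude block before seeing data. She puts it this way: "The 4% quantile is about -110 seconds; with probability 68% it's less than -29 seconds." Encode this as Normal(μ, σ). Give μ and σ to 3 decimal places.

μ = -46.077, σ = 36.513

The p-quantile of Normal(μ,σ) is μ + z_p·σ, with z_{0.04} = -1.751 and z_{0.68} = 0.4677.
Eliminate σ: μ = (z₂·x₁ − z₁·x₂)/(z₂ − z₁) = (0.4677·-110 − (-1.751)·-29)/2.218 = -46.077.
Then σ = (x₂ − x₁)/(z₂ − z₁) = (-29 − -110)/2.218 = 36.513.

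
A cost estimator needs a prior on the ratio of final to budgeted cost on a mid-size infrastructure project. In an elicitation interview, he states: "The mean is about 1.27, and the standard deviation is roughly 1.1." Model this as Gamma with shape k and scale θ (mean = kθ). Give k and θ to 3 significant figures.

For Gamma(k, scale θ): mean = kθ, variance = kθ², so CV = 1/√k.
CV = SD/mean = 1.1/1.27 = 0.8661, hence k = 1/CV² = 1.33.
Then θ = mean/k = 1.27/1.33 = 0.953.

k ≈ 1.33, θ ≈ 0.953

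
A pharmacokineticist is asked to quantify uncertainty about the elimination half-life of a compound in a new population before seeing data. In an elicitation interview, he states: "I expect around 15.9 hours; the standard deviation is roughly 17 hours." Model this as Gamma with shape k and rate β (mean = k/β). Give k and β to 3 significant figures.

For Gamma(k, rate β): mean = k/β, variance = k/β², so CV = 1/√k.
CV = SD/mean = 17/15.9 = 1.069, hence k = 1/CV² = 0.875.
Then β = k/mean = 0.875/15.9 = 0.055.

k ≈ 0.875, β ≈ 0.055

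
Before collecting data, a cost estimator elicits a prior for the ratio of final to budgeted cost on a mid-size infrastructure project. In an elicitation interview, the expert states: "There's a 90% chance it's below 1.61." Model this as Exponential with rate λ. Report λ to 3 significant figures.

λ ≈ 1.43

P(T < 1.61) = 1 − e^(−λ·1.61) = 0.9, so λ = −ln(1−0.9)/1.61 = −ln(0.1)/1.61 = 1.43.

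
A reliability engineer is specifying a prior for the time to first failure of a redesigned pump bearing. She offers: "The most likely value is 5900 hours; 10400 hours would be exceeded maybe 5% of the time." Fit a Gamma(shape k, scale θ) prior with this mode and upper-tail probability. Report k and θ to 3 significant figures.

Gamma(k,θ) with k>1 has mode (k−1)θ, so θ = 5900/(k−1).
Need P(X < 10400) = 0.95 with θ tied to k this way. Start at k = 2, θ = 5900: P(X<10400) ≈ 0.526.
Too low — raise k to concentrate. Iterating converges to k ≈ 9.68.
Then θ = 5900/(9.68−1) ≈ 680.

k ≈ 9.68, θ ≈ 680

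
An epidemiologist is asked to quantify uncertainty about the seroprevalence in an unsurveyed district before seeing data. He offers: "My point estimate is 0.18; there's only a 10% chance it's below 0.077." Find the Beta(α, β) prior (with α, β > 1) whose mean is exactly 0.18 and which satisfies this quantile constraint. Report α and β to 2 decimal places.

α ≈ 3.32, β ≈ 15.14

With mean 0.18 fixed, write α = 0.18s, β = 0.82s where s = α+β.
Need P(θ < 0.077) = 0.1 under Beta(0.18s, 0.82s). Normal approximation: (q−m)/√(m(1−m)/s) ≈ z_{0.1} = -1.28, so s ≈ 0.18·0.82·(-1.28)²/(0.077−0.18)² = 22.8.
At s = 22.8: P(θ<0.077) ≈ 0.072. Adjusting to match 0.1 gives s ≈ 18.46.
So α = 0.18·18.46 ≈ 3.32, β = 0.82·18.46 ≈ 15.14.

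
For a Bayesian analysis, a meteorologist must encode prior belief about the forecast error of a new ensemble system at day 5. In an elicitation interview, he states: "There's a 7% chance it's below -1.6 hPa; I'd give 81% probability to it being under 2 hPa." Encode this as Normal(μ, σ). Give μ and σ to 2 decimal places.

μ = 0.66, σ = 1.53

For Normal(μ,σ), the p-quantile is μ + z_p·σ. Here z_{0.07} = -1.476, z_{0.81} = 0.8779.
So -1.6 = μ − 1.476σ and 2 = μ + 0.8779σ.
Subtracting: σ = (2 − -1.6)/(0.8779 − (-1.476)) = 1.53.
Then μ = -1.6 − (-1.476)·1.53 = 0.66.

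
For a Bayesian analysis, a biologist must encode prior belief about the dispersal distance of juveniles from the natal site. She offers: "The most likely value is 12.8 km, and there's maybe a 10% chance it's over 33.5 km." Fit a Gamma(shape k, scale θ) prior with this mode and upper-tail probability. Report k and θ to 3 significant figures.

k ≈ 3.07, θ ≈ 6.18

Gamma(k,θ) with k>1 has mode (k−1)θ, so θ = 12.8/(k−1).
Need P(X < 33.5) = 0.9 with θ tied to k this way. Start at k = 2, θ = 12.8: P(X<33.5) ≈ 0.736.
Too low — raise k to concentrate. Iterating converges to k ≈ 3.07.
Then θ = 12.8/(3.07−1) ≈ 6.18.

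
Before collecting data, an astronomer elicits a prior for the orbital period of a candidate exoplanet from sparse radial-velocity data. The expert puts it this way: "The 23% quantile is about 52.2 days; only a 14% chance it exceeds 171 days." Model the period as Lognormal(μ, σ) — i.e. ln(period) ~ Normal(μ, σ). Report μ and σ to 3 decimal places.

If T ~ Lognormal(μ,σ) then ln T ~ Normal(μ,σ), so the p-quantile of ln T is μ + z_p·σ.
ln(52.2) = 3.955 and ln(171) = 5.142; z_{0.23} = -0.7388, z_{0.86} = 1.08.
σ = (5.142 − 3.955)/(1.08 − (-0.7388)) = 0.652.
μ = 3.955 − (-0.7388)·0.652 = 4.437.

μ ≈ 4.437, σ ≈ 0.652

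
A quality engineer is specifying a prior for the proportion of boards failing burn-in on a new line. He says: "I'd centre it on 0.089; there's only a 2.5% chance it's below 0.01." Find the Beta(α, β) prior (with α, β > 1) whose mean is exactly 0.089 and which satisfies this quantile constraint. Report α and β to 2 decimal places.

With mean 0.089 fixed, write α = 0.089s, β = 0.911s where s = α+β.
Need P(θ < 0.01) = 0.025 under Beta(0.089s, 0.911s). Normal approximation: (q−m)/√(m(1−m)/s) ≈ z_{0.025} = -1.96, so s ≈ 0.089·0.911·(-1.96)²/(0.01−0.089)² = 49.9.
At s = 49.9: P(θ<0.01) ≈ 0.001. Adjusting to match 0.025 gives s ≈ 20.61.
So α = 0.089·20.61 ≈ 1.83, β = 0.911·20.61 ≈ 18.78.

α ≈ 1.83, β ≈ 18.78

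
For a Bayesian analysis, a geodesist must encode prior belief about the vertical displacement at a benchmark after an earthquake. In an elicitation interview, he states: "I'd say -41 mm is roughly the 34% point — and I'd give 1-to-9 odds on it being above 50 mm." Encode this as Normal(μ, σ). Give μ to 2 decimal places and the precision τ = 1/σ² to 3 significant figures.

The p-quantile of Normal(μ,σ) is μ + z_p·σ, with z_{0.34} = -0.4125 and z_{0.9} = 1.282.
Eliminate σ: μ = (z₂·x₁ − z₁·x₂)/(z₂ − z₁) = (1.282·-41 − (-0.4125)·50)/1.694 = -18.84.
Then σ = (x₂ − x₁)/(z₂ − z₁) = (50 − -41)/1.694 = 53.72.
Precision τ = 1/σ² = 1/53.72² = 0.000347.

μ = -18.84, τ = 0.000347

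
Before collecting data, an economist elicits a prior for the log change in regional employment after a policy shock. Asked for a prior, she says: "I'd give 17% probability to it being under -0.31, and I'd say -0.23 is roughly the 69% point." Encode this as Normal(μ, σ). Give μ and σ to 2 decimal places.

μ = -0.26, σ = 0.06

The p-quantile of Normal(μ,σ) is μ + z_p·σ, with z_{0.17} = -0.9542 and z_{0.69} = 0.4959.
Eliminate σ: μ = (z₂·x₁ − z₁·x₂)/(z₂ − z₁) = (0.4959·-0.31 − (-0.9542)·-0.23)/1.45 = -0.26.
Then σ = (x₂ − x₁)/(z₂ − z₁) = (-0.23 − -0.31)/1.45 = 0.06.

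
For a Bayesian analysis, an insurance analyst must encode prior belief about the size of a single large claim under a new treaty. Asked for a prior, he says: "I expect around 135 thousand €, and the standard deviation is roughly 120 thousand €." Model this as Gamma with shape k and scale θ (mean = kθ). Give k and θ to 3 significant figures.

For Gamma(k, scale θ): mean = kθ, variance = kθ², so CV = 1/√k.
CV = SD/mean = 120/135 = 0.8889, hence k = 1/CV² = 1.27.
Then θ = mean/k = 135/1.27 = 107.

k ≈ 1.27, θ ≈ 107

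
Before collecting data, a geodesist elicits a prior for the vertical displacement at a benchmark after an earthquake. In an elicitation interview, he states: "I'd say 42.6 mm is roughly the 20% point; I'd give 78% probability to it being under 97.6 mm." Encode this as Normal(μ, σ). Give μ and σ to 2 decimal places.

The p-quantile of Normal(μ,σ) is μ + z_p·σ, with z_{0.2} = -0.8416 and z_{0.78} = 0.7722.
Eliminate σ: μ = (z₂·x₁ − z₁·x₂)/(z₂ − z₁) = (0.7722·42.6 − (-0.8416)·97.6)/1.614 = 71.28.
Then σ = (x₂ − x₁)/(z₂ − z₁) = (97.6 − 42.6)/1.614 = 34.08.

μ = 71.28, σ = 34.08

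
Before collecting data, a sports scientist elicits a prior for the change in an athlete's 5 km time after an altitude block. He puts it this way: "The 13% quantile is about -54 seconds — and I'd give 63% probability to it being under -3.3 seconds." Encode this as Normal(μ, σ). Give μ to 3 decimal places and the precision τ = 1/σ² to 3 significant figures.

For Normal(μ,σ), the p-quantile is μ + z_p·σ. Here z_{0.13} = -1.126, z_{0.63} = 0.3319.
So -54 = μ − 1.126σ and -3.3 = μ + 0.3319σ.
Subtracting: σ = (-3.3 − -54)/(0.3319 − (-1.126)) = 34.768.
Then μ = -54 − (-1.126)·34.768 = -14.838.
Precision τ = 1/σ² = 1/34.77² = 0.000827.

μ = -14.838, τ = 0.000827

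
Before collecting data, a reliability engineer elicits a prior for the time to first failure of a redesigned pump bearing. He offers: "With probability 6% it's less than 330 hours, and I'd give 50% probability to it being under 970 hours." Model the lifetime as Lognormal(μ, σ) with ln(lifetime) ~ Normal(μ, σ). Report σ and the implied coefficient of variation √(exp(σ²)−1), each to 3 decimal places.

If T ~ Lognormal(μ,σ) then ln T ~ Normal(μ,σ), so the p-quantile of ln T is μ + z_p·σ.
ln(330) = 5.799 and ln(970) = 6.877; z_{0.06} = -1.555, z_{0.5} = 0.
σ = (6.877 − 5.799)/(0 − (-1.555)) = 0.693.
μ = 5.799 − (-1.555)·0.693 = 6.877.
CV = √(exp(σ²)−1) = √(exp(0.4809)−1) = 0.786.

σ ≈ 0.693, CV ≈ 0.786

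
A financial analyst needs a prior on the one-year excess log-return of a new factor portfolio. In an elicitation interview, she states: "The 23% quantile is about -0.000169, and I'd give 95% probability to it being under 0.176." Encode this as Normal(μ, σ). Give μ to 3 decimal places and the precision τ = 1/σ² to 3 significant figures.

The p-quantile of Normal(μ,σ) is μ + z_p·σ, with z_{0.23} = -0.7388 and z_{0.95} = 1.645.
Eliminate σ: μ = (z₂·x₁ − z₁·x₂)/(z₂ − z₁) = (1.645·-0.000169 − (-0.7388)·0.176)/2.384 = 0.054.
Then σ = (x₂ − x₁)/(z₂ − z₁) = (0.176 − -0.000169)/2.384 = 0.074.
Precision τ = 1/σ² = 1/0.07391² = 183.

μ = 0.054, τ = 183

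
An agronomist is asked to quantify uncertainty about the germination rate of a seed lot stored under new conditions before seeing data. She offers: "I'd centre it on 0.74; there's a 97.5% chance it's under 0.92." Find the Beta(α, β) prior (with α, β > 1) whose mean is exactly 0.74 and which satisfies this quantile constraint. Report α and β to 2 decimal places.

α ≈ 11.13, β ≈ 3.91

With mean 0.74 fixed, write α = 0.74s, β = 0.26s where s = α+β.
Need P(θ < 0.92) = 0.975 under Beta(0.74s, 0.26s). Normal approximation: (q−m)/√(m(1−m)/s) ≈ z_{0.975} = 1.96, so s ≈ 0.74·0.26·(1.96)²/(0.92−0.74)² = 22.8.
At s = 22.8: P(θ<0.92) ≈ 0.993. Adjusting to match 0.975 gives s ≈ 15.04.
So α = 0.74·15.04 ≈ 11.13, β = 0.26·15.04 ≈ 3.91.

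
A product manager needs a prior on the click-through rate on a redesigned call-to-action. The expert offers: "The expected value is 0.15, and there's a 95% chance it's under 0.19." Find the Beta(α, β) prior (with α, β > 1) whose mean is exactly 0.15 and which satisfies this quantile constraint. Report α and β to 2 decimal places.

With mean 0.15 fixed, write α = 0.15s, β = 0.85s where s = α+β.
Need P(θ < 0.19) = 0.95 under Beta(0.15s, 0.85s). Normal approximation: (q−m)/√(m(1−m)/s) ≈ z_{0.95} = 1.64, so s ≈ 0.15·0.85·(1.64)²/(0.19−0.15)² = 215.6.
At s = 215.6: P(θ<0.19) ≈ 0.943. Adjusting to match 0.95 gives s ≈ 233.47.
So α = 0.15·233.47 ≈ 35.02, β = 0.85·233.47 ≈ 198.45.

α ≈ 35.02, β ≈ 198.45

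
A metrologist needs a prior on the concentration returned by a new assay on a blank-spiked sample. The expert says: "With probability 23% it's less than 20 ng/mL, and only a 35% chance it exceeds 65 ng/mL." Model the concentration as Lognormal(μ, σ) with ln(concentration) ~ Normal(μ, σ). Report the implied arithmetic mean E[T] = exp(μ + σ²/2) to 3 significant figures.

E[T] ≈ 75.2 ng/mL

If T ~ Lognormal(μ,σ) then ln T ~ Normal(μ,σ), so the p-quantile of ln T is μ + z_p·σ.
ln(20) = 2.996 and ln(65) = 4.174; z_{0.23} = -0.7388, z_{0.65} = 0.3853.
σ = (4.174 − 2.996)/(0.3853 − (-0.7388)) = 1.048.
μ = 2.996 − (-0.7388)·1.048 = 3.770.
E[T] = exp(μ + σ²/2) = exp(3.770 + 0.5496) = 75.2 ng/mL.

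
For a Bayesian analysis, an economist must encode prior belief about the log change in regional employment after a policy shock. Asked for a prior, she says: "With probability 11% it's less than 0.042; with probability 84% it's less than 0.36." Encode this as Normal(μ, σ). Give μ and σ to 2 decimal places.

μ = 0.22, σ = 0.14

The p-quantile of Normal(μ,σ) is μ + z_p·σ, with z_{0.11} = -1.227 and z_{0.84} = 0.9945.
Eliminate σ: μ = (z₂·x₁ − z₁·x₂)/(z₂ − z₁) = (0.9945·0.042 − (-1.227)·0.36)/2.221 = 0.22.
Then σ = (x₂ − x₁)/(z₂ − z₁) = (0.36 − 0.042)/2.221 = 0.14.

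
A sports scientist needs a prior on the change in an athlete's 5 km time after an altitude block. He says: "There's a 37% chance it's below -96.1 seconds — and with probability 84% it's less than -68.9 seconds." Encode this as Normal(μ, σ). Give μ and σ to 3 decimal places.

μ = -89.294, σ = 20.508

The p-quantile of Normal(μ,σ) is μ + z_p·σ, with z_{0.37} = -0.3319 and z_{0.84} = 0.9945.
Eliminate σ: μ = (z₂·x₁ − z₁·x₂)/(z₂ − z₁) = (0.9945·-96.1 − (-0.3319)·-68.9)/1.326 = -89.294.
Then σ = (x₂ − x₁)/(z₂ − z₁) = (-68.9 − -96.1)/1.326 = 20.508.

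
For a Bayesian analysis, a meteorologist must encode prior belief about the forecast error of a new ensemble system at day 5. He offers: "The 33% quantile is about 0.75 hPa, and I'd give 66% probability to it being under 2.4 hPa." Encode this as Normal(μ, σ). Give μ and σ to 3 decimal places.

μ = 1.602, σ = 1.936

The p-quantile of Normal(μ,σ) is μ + z_p·σ, with z_{0.33} = -0.4399 and z_{0.66} = 0.4125.
Eliminate σ: μ = (z₂·x₁ − z₁·x₂)/(z₂ − z₁) = (0.4125·0.75 − (-0.4399)·2.4)/0.8524 = 1.602.
Then σ = (x₂ − x₁)/(z₂ − z₁) = (2.4 − 0.75)/0.8524 = 1.936.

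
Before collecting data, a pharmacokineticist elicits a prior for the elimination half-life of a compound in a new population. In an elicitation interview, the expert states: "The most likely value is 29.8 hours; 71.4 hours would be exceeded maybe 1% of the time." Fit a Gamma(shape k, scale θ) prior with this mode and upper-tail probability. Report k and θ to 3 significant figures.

k ≈ 7.2, θ ≈ 4.8

Gamma(k,θ) with k>1 has mode (k−1)θ, so θ = 29.8/(k−1).
Need P(X < 71.4) = 0.99 with θ tied to k this way. Start at k = 2, θ = 29.8: P(X<71.4) ≈ 0.691.
Too low — raise k to concentrate. Iterating converges to k ≈ 7.2.
Then θ = 29.8/(7.2−1) ≈ 4.8.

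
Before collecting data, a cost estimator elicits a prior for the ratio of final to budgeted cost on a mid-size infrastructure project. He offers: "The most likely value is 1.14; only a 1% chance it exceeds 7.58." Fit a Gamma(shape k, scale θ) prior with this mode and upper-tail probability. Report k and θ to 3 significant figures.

k ≈ 2, θ ≈ 1.14

Gamma(k,θ) with k>1 has mode (k−1)θ, so θ = 1.14/(k−1).
Need P(X < 7.58) = 0.99 with θ tied to k this way. Start at k = 2, θ = 1.14: P(X<7.58) ≈ 0.990.
Too high — lower k to spread out. Iterating converges to k ≈ 2.
Then θ = 1.14/(2−1) ≈ 1.14.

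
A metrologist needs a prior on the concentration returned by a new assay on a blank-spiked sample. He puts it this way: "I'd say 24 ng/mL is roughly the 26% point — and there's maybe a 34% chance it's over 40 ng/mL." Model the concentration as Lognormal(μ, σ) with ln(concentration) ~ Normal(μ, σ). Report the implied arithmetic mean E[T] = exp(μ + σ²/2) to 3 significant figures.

If T ~ Lognormal(μ,σ) then ln T ~ Normal(μ,σ), so the p-quantile of ln T is μ + z_p·σ.
ln(24) = 3.178 and ln(40) = 3.689; z_{0.26} = -0.6433, z_{0.66} = 0.4125.
σ = (3.689 − 3.178)/(0.4125 − (-0.6433)) = 0.484.
μ = 3.178 − (-0.6433)·0.484 = 3.489.
E[T] = exp(μ + σ²/2) = exp(3.489 + 0.1170) = 36.8 ng/mL.

E[T] ≈ 36.8 ng/mL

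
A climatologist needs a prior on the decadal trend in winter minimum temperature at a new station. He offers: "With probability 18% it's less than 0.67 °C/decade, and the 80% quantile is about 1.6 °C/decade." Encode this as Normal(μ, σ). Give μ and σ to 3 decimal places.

μ = 1.155, σ = 0.529

The p-quantile of Normal(μ,σ) is μ + z_p·σ, with z_{0.18} = -0.9154 and z_{0.8} = 0.8416.
Eliminate σ: μ = (z₂·x₁ − z₁·x₂)/(z₂ − z₁) = (0.8416·0.67 − (-0.9154)·1.6)/1.757 = 1.155.
Then σ = (x₂ − x₁)/(z₂ − z₁) = (1.6 − 0.67)/1.757 = 0.529.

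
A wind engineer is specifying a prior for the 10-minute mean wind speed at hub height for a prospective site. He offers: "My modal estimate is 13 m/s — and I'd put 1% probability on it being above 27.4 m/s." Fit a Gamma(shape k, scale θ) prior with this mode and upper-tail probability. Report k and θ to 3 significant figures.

k ≈ 9.75, θ ≈ 1.49

Gamma(k,θ) with k>1 has mode (k−1)θ, so θ = 13/(k−1).
Need P(X < 27.4) = 0.99 with θ tied to k this way. Start at k = 2, θ = 13: P(X<27.4) ≈ 0.622.
Too low — raise k to concentrate. Iterating converges to k ≈ 9.75.
Then θ = 13/(9.75−1) ≈ 1.49.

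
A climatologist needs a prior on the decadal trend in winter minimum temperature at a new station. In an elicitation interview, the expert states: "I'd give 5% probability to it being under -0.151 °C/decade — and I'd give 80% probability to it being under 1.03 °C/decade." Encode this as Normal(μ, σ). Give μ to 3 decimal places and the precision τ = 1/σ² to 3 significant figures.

μ = 0.630, τ = 4.43

For Normal(μ,σ), the p-quantile is μ + z_p·σ. Here z_{0.05} = -1.645, z_{0.8} = 0.8416.
So -0.151 = μ − 1.645σ and 1.03 = μ + 0.8416σ.
Subtracting: σ = (1.03 − -0.151)/(0.8416 − (-1.645)) = 0.475.
Then μ = -0.151 − (-1.645)·0.475 = 0.630.
Precision τ = 1/σ² = 1/0.475² = 4.43.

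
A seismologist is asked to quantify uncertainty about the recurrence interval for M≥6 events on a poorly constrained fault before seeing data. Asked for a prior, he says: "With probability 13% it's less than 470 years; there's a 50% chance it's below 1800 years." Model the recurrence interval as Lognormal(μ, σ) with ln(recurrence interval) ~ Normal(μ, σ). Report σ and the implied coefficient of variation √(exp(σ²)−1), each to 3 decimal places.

σ ≈ 1.192, CV ≈ 1.773

If T ~ Lognormal(μ,σ) then ln T ~ Normal(μ,σ), so the p-quantile of ln T is μ + z_p·σ.
ln(470) = 6.153 and ln(1800) = 7.496; z_{0.13} = -1.126, z_{0.5} = 0.
σ = (7.496 − 6.153)/(0 − (-1.126)) = 1.192.
μ = 6.153 − (-1.126)·1.192 = 7.496.
CV = √(exp(σ²)−1) = √(exp(1.4212)−1) = 1.773.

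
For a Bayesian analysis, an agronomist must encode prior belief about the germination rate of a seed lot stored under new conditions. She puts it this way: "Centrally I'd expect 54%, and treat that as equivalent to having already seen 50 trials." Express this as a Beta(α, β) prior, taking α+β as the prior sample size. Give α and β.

Under the effective-sample-size interpretation, Beta(α, β) has prior mean α/(α+β) and prior sample size α+β.
So α+β = 50 and α/(α+β) = 0.54, giving α = 0.54·50 = 27 and β = 50 − 27 = 23.

α = 27, β = 23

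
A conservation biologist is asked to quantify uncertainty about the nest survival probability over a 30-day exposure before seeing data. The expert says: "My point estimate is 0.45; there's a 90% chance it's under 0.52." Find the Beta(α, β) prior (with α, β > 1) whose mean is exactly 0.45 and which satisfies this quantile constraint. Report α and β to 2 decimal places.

With mean 0.45 fixed, write α = 0.45s, β = 0.55s where s = α+β.
Need P(θ < 0.52) = 0.9 under Beta(0.45s, 0.55s). Normal approximation: (q−m)/√(m(1−m)/s) ≈ z_{0.9} = 1.28, so s ≈ 0.45·0.55·(1.28)²/(0.52−0.45)² = 83.0.
At s = 83.0: P(θ<0.52) ≈ 0.900. Adjusting to match 0.9 gives s ≈ 83.24.
So α = 0.45·83.24 ≈ 37.46, β = 0.55·83.24 ≈ 45.78.

α ≈ 37.46, β ≈ 45.78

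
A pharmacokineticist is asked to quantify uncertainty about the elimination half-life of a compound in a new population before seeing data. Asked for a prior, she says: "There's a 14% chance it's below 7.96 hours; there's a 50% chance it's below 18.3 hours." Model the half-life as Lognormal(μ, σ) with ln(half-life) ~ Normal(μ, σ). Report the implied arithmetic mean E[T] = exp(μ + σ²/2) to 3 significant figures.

E[T] ≈ 24.6 hours

If T ~ Lognormal(μ,σ) then ln T ~ Normal(μ,σ), so the p-quantile of ln T is μ + z_p·σ.
ln(7.96) = 2.074 and ln(18.3) = 2.907; z_{0.14} = -1.08, z_{0.5} = 0.
σ = (2.907 − 2.074)/(0 − (-1.08)) = 0.771.
μ = 2.074 − (-1.08)·0.771 = 2.907.
E[T] = exp(μ + σ²/2) = exp(2.907 + 0.2969) = 24.6 hours.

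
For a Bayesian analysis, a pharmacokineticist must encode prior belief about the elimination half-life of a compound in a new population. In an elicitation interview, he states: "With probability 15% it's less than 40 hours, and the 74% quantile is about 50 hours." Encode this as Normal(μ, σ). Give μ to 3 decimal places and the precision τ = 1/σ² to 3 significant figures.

For Normal(μ,σ), the p-quantile is μ + z_p·σ. Here z_{0.15} = -1.036, z_{0.74} = 0.6433.
So 40 = μ − 1.036σ and 50 = μ + 0.6433σ.
Subtracting: σ = (50 − 40)/(0.6433 − (-1.036)) = 5.953.
Then μ = 40 − (-1.036)·5.953 = 46.170.
Precision τ = 1/σ² = 1/5.953² = 0.0282.

μ = 46.170, τ = 0.0282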